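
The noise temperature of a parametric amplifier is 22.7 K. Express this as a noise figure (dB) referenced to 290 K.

F = 1 + T_e/T₀ = 1 + 22.7/290 = 1.07828
NF = 10 log₁₀(1.07828) = 0.327 dB

0.327 dB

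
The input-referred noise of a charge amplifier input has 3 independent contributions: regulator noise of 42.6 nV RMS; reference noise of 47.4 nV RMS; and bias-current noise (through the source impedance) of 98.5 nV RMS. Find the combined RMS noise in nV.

Uncorrelated sources add in power (mean-square): V_tot = √(ΣV_i²)
V_tot = √[(4.26×10⁻⁸)² + (4.74×10⁻⁸)² + (9.85×10⁻⁸)²] = 1.17×10⁻⁷ V = 117 nV

117 nV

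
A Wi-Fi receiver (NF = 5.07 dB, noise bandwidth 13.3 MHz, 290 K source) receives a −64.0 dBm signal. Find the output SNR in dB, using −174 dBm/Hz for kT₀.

Noise floor: N = −174 + 10 log₁₀(B) + NF
10 log₁₀(1.33×10⁷) = 71.24 dB
N = −174 + 71.24 + 5.07 = −97.69 dBm
SNR = P_sig − N = −64.0 − (−97.69) = 33.69 dB → 33.7 dB

33.7 dB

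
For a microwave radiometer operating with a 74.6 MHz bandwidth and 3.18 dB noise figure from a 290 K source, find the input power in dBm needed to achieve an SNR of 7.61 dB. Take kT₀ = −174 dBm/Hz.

Sensitivity = −174 + 10 log₁₀(B) + NF + SNR_min
= −174 + 78.73 + 3.18 + 7.61
= −84.48 dBm → −84.5 dBm

−84.5 dBm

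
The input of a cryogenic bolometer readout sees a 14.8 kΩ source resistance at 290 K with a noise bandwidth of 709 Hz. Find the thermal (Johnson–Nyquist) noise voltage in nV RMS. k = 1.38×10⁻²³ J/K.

V_n = √(4kTRB)
4kTRB = 4 × 1.38×10⁻²³ × 290 × 1.48×10⁴ × 7.09×10² = 1.68×10⁻¹³ V²
V_n = √(1.68×10⁻¹³) = 4.10×10⁻⁷ V = 410 nV

410 nV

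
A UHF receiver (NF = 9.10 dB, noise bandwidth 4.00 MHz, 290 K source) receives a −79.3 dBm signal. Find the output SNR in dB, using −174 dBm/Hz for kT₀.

Noise floor: N = −174 + 10 log₁₀(B) + NF
10 log₁₀(4.00×10⁶) = 66.02 dB
N = −174 + 66.02 + 9.10 = −98.88 dBm
SNR = P_sig − N = −79.3 − (−98.88) = 19.58 dB → 19.6 dB

19.6 dB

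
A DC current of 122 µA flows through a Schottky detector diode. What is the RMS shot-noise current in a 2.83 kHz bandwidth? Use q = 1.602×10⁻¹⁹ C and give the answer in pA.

I_n = √(2qI·B)
2qI·B = 2 × 1.602×10⁻¹⁹ × 1.22×10⁻⁴ × 2.83×10³ = 1.11×10⁻¹⁹ A²
I_n = √(1.11×10⁻¹⁹) = 3.33×10⁻¹⁰ A = 333 pA

333 pA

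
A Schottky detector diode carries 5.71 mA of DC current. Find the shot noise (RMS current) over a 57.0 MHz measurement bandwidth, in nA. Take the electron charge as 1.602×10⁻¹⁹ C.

I_n = √(2qI·B)
2qI·B = 2 × 1.602×10⁻¹⁹ × 5.71×10⁻³ × 5.70×10⁷ = 1.04×10⁻¹³ A²
I_n = √(1.04×10⁻¹³) = 3.23×10⁻⁷ A = 323 nA

323 nA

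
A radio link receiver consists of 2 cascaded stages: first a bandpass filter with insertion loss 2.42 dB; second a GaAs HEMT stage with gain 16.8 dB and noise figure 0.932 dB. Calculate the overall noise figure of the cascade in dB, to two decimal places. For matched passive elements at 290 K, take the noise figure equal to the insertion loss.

3.35 dB

Convert to linear (a loss of L dB is a gain of −L dB): F_i = 10^(NF_i/10), G_i = 10^(G_i,dB/10)
  Stage 1: F_1 = 10^(2.42/10) = 1.746, G_1 = 10^(−2.42/10) = 0.5728
  Stage 2: F_2 = 10^(0.932/10) = 1.239, G_2 = 10^(16.8/10) = 47.86
Friis cascade:
  F = 1.746 + (1.239 − 1)/0.5728 = 2.164
NF = 10 log₁₀(2.164) = 3.35 dB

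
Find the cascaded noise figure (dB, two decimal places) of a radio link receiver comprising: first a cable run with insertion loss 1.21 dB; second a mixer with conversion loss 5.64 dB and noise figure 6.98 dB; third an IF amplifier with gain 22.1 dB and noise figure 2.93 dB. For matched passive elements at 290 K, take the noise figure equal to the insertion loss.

10.51 dB

Convert to linear (a loss of L dB is a gain of −L dB): F_i = 10^(NF_i/10), G_i = 10^(G_i,dB/10)
  Stage 1: F_1 = 10^(1.21/10) = 1.321, G_1 = 10^(−1.21/10) = 0.7568
  Stage 2: F_2 = 10^(6.98/10) = 4.989, G_2 = 10^(−5.64/10) = 0.2729
  Stage 3: F_3 = 10^(2.93/10) = 1.963, G_3 = 10^(22.1/10) = 162.2
Friis cascade:
  F = 1.321 + (4.989 − 1)/0.7568 + (1.963 − 1)/0.2065 = 11.26
NF = 10 log₁₀(11.26) = 10.51 dB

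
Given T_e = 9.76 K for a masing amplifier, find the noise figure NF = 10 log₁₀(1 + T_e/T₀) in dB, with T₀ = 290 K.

0.144 dB

F = 1 + T_e/T₀ = 1 + 9.76/290 = 1.03366
NF = 10 log₁₀(1.03366) = 0.144 dB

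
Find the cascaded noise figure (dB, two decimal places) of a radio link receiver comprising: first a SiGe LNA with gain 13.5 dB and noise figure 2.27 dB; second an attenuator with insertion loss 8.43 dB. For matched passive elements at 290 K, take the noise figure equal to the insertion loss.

Convert to linear (a loss of L dB is a gain of −L dB): F_i = 10^(NF_i/10), G_i = 10^(G_i,dB/10)
  Stage 1: F_1 = 10^(2.27/10) = 1.687, G_1 = 10^(13.5/10) = 22.39
  Stage 2: F_2 = 10^(8.43/10) = 6.966, G_2 = 10^(−8.43/10) = 0.1435
Friis cascade:
  F = 1.687 + (6.966 − 1)/22.39 = 1.953
NF = 10 log₁₀(1.953) = 2.91 dB

2.91 dB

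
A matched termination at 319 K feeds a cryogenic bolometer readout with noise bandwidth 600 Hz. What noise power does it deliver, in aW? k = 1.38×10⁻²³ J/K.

2.64 aW

P_n = kTB = 1.38×10⁻²³ × 319 × 6.00×10² = 2.64×10⁻¹⁸ W = 2.64 aW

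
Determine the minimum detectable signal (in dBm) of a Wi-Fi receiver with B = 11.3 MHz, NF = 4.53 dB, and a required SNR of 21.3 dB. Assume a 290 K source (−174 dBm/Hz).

−77.6 dBm

Sensitivity = −174 + 10 log₁₀(B) + NF + SNR_min
= −174 + 70.53 + 4.53 + 21.3
= −77.64 dBm → −77.6 dBm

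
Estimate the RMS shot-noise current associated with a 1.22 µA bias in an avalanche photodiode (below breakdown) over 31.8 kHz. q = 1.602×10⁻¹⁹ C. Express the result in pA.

I_n = √(2qI·B)
2qI·B = 2 × 1.602×10⁻¹⁹ × 1.22×10⁻⁶ × 3.18×10⁴ = 1.24×10⁻²⁰ A²
I_n = √(1.24×10⁻²⁰) = 1.11×10⁻¹⁰ A = 111 pA

111 pA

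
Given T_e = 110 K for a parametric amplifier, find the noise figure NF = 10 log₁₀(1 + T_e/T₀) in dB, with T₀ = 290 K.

1.40 dB

F = 1 + T_e/T₀ = 1 + 110/290 = 1.37931
NF = 10 log₁₀(1.37931) = 1.40 dB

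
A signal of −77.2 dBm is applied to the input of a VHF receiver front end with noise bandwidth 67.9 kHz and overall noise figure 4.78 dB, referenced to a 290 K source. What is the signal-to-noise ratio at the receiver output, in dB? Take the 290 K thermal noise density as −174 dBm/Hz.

Noise floor: N = −174 + 10 log₁₀(B) + NF
10 log₁₀(6.79×10⁴) = 48.32 dB
N = −174 + 48.32 + 4.78 = −120.90 dBm
SNR = P_sig − N = −77.2 − (−120.90) = 43.70 dB → 43.7 dB

43.7 dB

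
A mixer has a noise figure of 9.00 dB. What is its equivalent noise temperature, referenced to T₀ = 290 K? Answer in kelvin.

F = 10^(9.00/10) = 7.94328
T_e = (F − 1)·T₀ = (7.94328 − 1) × 290 = 2014 K

2014 K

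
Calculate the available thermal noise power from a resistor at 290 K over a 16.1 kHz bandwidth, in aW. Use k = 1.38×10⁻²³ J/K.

64.4 aW

P_n = kTB = 1.38×10⁻²³ × 290 × 1.61×10⁴ = 6.44×10⁻¹⁷ W = 64.4 aW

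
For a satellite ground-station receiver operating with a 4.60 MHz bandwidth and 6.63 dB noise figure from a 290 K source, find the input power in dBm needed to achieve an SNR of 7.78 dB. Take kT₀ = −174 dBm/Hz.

Sensitivity = −174 + 10 log₁₀(B) + NF + SNR_min
= −174 + 66.63 + 6.63 + 7.78
= −92.96 dBm → −93.0 dBm

−93.0 dBm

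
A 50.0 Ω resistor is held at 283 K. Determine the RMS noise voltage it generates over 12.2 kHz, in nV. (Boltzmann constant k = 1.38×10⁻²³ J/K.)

V_n = √(4kTRB)
4kTRB = 4 × 1.38×10⁻²³ × 283 × 5.00×10¹ × 1.22×10⁴ = 9.53×10⁻¹⁵ V²
V_n = √(9.53×10⁻¹⁵) = 9.76×10⁻⁸ V = 97.6 nV

97.6 nV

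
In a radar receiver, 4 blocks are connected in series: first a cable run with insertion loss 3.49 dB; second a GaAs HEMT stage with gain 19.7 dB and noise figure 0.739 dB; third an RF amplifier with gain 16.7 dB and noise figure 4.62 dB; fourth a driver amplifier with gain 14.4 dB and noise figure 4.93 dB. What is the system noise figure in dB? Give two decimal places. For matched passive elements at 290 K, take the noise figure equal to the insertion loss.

Convert to linear (a loss of L dB is a gain of −L dB): F_i = 10^(NF_i/10), G_i = 10^(G_i,dB/10)
  Stage 1: F_1 = 10^(3.49/10) = 2.234, G_1 = 10^(−3.49/10) = 0.4477
  Stage 2: F_2 = 10^(0.739/10) = 1.185, G_2 = 10^(19.7/10) = 93.33
  Stage 3: F_3 = 10^(4.62/10) = 2.897, G_3 = 10^(16.7/10) = 46.77
  Stage 4: F_4 = 10^(4.93/10) = 3.112, G_4 = 10^(14.4/10) = 27.54
Friis cascade:
  F = 2.234 + (1.185 − 1)/0.4477 + (2.897 − 1)/41.78 + (3.112 − 1)/1954 = 2.694
NF = 10 log₁₀(2.694) = 4.30 dB

4.30 dB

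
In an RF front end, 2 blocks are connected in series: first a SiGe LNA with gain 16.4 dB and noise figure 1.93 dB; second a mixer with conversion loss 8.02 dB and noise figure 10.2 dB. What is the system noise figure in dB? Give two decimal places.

Convert to linear (a loss of L dB is a gain of −L dB): F_i = 10^(NF_i/10), G_i = 10^(G_i,dB/10)
  Stage 1: F_1 = 10^(1.93/10) = 1.560, G_1 = 10^(16.4/10) = 43.65
  Stage 2: F_2 = 10^(10.2/10) = 10.47, G_2 = 10^(−8.02/10) = 0.1578
Friis cascade:
  F = 1.560 + (10.47 − 1)/43.65 = 1.777
NF = 10 log₁₀(1.777) = 2.50 dB

2.50 dB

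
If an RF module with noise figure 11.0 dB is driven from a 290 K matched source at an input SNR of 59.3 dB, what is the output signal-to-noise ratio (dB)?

48.3 dB

By definition F = SNR_in/SNR_out, so in dB: SNR_out = SNR_in − NF
SNR_out = 59.3 − 11.0 = 48.3 dB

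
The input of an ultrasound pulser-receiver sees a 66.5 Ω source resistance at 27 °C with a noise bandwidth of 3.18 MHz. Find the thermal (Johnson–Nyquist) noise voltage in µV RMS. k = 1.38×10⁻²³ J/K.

T = 27 °C + 273.15 = 300.15 K
V_n = √(4kTRB)
4kTRB = 4 × 1.38×10⁻²³ × 300.15 × 6.65×10¹ × 3.18×10⁶ = 3.50×10⁻¹² V²
V_n = √(3.50×10⁻¹²) = 1.87×10⁻⁶ V = 1.87 µV

1.87 µV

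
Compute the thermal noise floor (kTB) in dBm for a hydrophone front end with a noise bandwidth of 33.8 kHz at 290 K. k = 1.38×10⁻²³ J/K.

−128.7 dBm

P_n = kTB = 1.38×10⁻²³ × 290 × 3.38×10⁴ = 1.35×10⁻¹⁶ W
In dBm: 10 log₁₀(1.35×10⁻¹⁶ / 10⁻³) = −128.7 dBm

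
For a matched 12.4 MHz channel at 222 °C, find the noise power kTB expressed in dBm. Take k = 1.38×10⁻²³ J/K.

−100.7 dBm

T = 222 °C + 273.15 = 495.15 K
P_n = kTB = 1.38×10⁻²³ × 495.15 × 1.24×10⁷ = 8.47×10⁻¹⁴ W
In dBm: 10 log₁₀(8.47×10⁻¹⁴ / 10⁻³) = −100.7 dBm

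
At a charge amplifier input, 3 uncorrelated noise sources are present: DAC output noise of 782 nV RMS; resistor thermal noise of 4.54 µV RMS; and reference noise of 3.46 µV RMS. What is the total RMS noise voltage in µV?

5.76 µV

Uncorrelated sources add in power (mean-square): V_tot = √(ΣV_i²)
V_tot = √[(7.82×10⁻⁷)² + (4.54×10⁻⁶)² + (3.46×10⁻⁶)²] = 5.76×10⁻⁶ V = 5.76 µV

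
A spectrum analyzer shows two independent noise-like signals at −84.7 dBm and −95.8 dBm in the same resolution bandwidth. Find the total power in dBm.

Convert to linear, add, convert back:
P₁ = 3.39×10⁻¹² W, P₂ = 2.63×10⁻¹³ W
P_tot = 3.65×10⁻¹² W → 10 log₁₀(P_tot / 10⁻³) = −84.4 dBm

−84.4 dBm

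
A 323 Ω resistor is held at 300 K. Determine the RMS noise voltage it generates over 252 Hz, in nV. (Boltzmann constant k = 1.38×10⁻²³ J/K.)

V_n = √(4kTRB)
4kTRB = 4 × 1.38×10⁻²³ × 300 × 3.23×10² × 2.52×10² = 1.35×10⁻¹⁵ V²
V_n = √(1.35×10⁻¹⁵) = 3.67×10⁻⁸ V = 36.7 nV

36.7 nV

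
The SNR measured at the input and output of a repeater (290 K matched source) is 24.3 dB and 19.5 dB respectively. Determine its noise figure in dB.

NF (dB) = SNR_in(dB) − SNR_out(dB) when the source is at T₀
NF = 24.3 − 19.5 = 4.8 dB

4.8 dB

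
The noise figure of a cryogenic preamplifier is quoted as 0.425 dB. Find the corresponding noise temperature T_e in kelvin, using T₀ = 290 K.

29.8 K

F = 10^(0.425/10) = 1.10281
T_e = (F − 1)·T₀ = (1.10281 − 1) × 290 = 29.8 K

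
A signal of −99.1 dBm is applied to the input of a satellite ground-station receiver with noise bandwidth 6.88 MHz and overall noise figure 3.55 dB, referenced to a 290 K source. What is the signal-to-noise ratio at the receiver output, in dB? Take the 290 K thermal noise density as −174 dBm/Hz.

Noise floor: N = −174 + 10 log₁₀(B) + NF
10 log₁₀(6.88×10⁶) = 68.38 dB
N = −174 + 68.38 + 3.55 = −102.07 dBm
SNR = P_sig − N = −99.1 − (−102.07) = 2.97 dB → 3.0 dB

3.0 dB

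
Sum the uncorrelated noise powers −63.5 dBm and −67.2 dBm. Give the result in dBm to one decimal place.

Convert to linear, add, convert back:
P₁ = 4.47×10⁻¹⁰ W, P₂ = 1.91×10⁻¹⁰ W
P_tot = 6.37×10⁻¹⁰ W → 10 log₁₀(P_tot / 10⁻³) = −62.0 dBm

−62.0 dBm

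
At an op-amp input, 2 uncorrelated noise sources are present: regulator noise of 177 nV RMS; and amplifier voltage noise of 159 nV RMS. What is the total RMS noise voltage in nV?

238 nV

Uncorrelated sources add in power (mean-square): V_tot = √(ΣV_i²)
V_tot = √[(1.77×10⁻⁷)² + (1.59×10⁻⁷)²] = 2.38×10⁻⁷ V = 238 nV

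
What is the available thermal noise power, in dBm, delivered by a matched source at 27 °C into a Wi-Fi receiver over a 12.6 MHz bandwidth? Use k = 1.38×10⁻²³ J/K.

−102.8 dBm

T = 27 °C + 273.15 = 300.15 K
P_n = kTB = 1.38×10⁻²³ × 300.15 × 1.26×10⁷ = 5.22×10⁻¹⁴ W
In dBm: 10 log₁₀(5.22×10⁻¹⁴ / 10⁻³) = −102.8 dBm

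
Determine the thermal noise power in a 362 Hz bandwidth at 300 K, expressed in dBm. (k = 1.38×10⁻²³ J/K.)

P_n = kTB = 1.38×10⁻²³ × 300 × 3.62×10² = 1.50×10⁻¹⁸ W
In dBm: 10 log₁₀(1.50×10⁻¹⁸ / 10⁻³) = −148.2 dBm

−148.2 dBm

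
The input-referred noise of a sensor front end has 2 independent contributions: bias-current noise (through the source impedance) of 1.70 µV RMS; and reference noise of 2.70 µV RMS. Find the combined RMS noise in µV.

Uncorrelated sources add in power (mean-square): V_tot = √(ΣV_i²)
V_tot = √[(1.70×10⁻⁶)² + (2.70×10⁻⁶)²] = 3.19×10⁻⁶ V = 3.19 µV

3.19 µV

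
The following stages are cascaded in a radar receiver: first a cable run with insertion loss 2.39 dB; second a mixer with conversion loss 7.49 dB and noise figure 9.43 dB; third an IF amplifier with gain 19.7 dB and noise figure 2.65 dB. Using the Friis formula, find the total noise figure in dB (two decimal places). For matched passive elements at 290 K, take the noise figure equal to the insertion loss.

Convert to linear (a loss of L dB is a gain of −L dB): F_i = 10^(NF_i/10), G_i = 10^(G_i,dB/10)
  Stage 1: F_1 = 10^(2.39/10) = 1.734, G_1 = 10^(−2.39/10) = 0.5768
  Stage 2: F_2 = 10^(9.43/10) = 8.770, G_2 = 10^(−7.49/10) = 0.1782
  Stage 3: F_3 = 10^(2.65/10) = 1.841, G_3 = 10^(19.7/10) = 93.33
Friis cascade:
  F = 1.734 + (8.770 − 1)/0.5768 + (1.841 − 1)/0.1028 = 23.38
NF = 10 log₁₀(23.38) = 13.69 dB

13.69 dB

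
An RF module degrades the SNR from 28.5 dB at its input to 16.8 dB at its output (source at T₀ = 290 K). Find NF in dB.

NF (dB) = SNR_in(dB) − SNR_out(dB) when the source is at T₀
NF = 28.5 − 16.8 = 11.7 dB

11.7 dB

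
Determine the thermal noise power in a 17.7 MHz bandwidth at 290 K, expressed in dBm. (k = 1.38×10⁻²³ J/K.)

−101.5 dBm

P_n = kTB = 1.38×10⁻²³ × 290 × 1.77×10⁷ = 7.08×10⁻¹⁴ W
In dBm: 10 log₁₀(7.08×10⁻¹⁴ / 10⁻³) = −101.5 dBm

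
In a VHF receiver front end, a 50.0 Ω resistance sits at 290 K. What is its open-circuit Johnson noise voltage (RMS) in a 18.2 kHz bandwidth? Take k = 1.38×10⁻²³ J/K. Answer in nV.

121 nV

V_n = √(4kTRB)
4kTRB = 4 × 1.38×10⁻²³ × 290 × 5.00×10¹ × 1.82×10⁴ = 1.46×10⁻¹⁴ V²
V_n = √(1.46×10⁻¹⁴) = 1.21×10⁻⁷ V = 121 nV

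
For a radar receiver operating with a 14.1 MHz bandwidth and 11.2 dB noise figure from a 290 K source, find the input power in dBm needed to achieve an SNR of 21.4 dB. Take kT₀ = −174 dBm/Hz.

−69.9 dBm

Sensitivity = −174 + 10 log₁₀(B) + NF + SNR_min
= −174 + 71.49 + 11.2 + 21.4
= −69.91 dBm → −69.9 dBm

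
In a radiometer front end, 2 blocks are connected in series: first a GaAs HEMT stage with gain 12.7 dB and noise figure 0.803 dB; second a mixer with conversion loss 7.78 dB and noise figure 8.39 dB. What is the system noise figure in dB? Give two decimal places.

1.82 dB

Convert to linear (a loss of L dB is a gain of −L dB): F_i = 10^(NF_i/10), G_i = 10^(G_i,dB/10)
  Stage 1: F_1 = 10^(0.803/10) = 1.203, G_1 = 10^(12.7/10) = 18.62
  Stage 2: F_2 = 10^(8.39/10) = 6.902, G_2 = 10^(−7.78/10) = 0.1667
Friis cascade:
  F = 1.203 + (6.902 − 1)/18.62 = 1.520
NF = 10 log₁₀(1.520) = 1.82 dB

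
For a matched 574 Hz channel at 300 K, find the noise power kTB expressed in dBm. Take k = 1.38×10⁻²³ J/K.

−146.2 dBm

P_n = kTB = 1.38×10⁻²³ × 300 × 5.74×10² = 2.38×10⁻¹⁸ W
In dBm: 10 log₁₀(2.38×10⁻¹⁸ / 10⁻³) = −146.2 dBm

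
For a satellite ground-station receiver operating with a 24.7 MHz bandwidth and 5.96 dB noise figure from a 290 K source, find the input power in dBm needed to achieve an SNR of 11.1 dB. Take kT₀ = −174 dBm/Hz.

−83.0 dBm

Sensitivity = −174 + 10 log₁₀(B) + NF + SNR_min
= −174 + 73.93 + 5.96 + 11.1
= −83.01 dBm → −83.0 dBm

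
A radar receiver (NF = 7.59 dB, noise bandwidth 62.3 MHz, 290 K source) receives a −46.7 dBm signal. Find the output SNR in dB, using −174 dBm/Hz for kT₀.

41.8 dB

Noise floor: N = −174 + 10 log₁₀(B) + NF
10 log₁₀(6.23×10⁷) = 77.94 dB
N = −174 + 77.94 + 7.59 = −88.47 dBm
SNR = P_sig − N = −46.7 − (−88.47) = 41.77 dB → 41.8 dB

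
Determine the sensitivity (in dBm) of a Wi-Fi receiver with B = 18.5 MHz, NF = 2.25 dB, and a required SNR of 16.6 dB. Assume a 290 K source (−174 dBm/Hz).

−82.5 dBm

Sensitivity = −174 + 10 log₁₀(B) + NF + SNR_min
= −174 + 72.67 + 2.25 + 16.6
= −82.48 dBm → −82.5 dBm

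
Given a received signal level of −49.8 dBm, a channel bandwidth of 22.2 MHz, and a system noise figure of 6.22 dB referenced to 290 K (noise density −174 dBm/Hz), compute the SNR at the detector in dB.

Noise floor: N = −174 + 10 log₁₀(B) + NF
10 log₁₀(2.22×10⁷) = 73.46 dB
N = −174 + 73.46 + 6.22 = −94.32 dBm
SNR = P_sig − N = −49.8 − (−94.32) = 44.52 dB → 44.5 dB

44.5 dB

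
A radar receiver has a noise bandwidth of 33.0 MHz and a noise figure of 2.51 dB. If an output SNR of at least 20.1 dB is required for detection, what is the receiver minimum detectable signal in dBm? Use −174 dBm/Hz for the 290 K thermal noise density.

−76.2 dBm

Sensitivity = −174 + 10 log₁₀(B) + NF + SNR_min
= −174 + 75.19 + 2.51 + 20.1
= −76.20 dBm → −76.2 dBm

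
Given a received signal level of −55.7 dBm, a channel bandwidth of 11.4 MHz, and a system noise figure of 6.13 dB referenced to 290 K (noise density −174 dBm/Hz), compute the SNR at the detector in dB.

41.6 dB

Noise floor: N = −174 + 10 log₁₀(B) + NF
10 log₁₀(1.14×10⁷) = 70.57 dB
N = −174 + 70.57 + 6.13 = −97.30 dBm
SNR = P_sig − N = −55.7 − (−97.30) = 41.60 dB → 41.6 dB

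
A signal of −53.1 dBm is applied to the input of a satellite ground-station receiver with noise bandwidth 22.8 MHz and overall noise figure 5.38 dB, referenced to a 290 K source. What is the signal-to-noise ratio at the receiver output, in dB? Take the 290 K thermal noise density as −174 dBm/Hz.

41.9 dB

Noise floor: N = −174 + 10 log₁₀(B) + NF
10 log₁₀(2.28×10⁷) = 73.58 dB
N = −174 + 73.58 + 5.38 = −95.04 dBm
SNR = P_sig − N = −53.1 − (−95.04) = 41.94 dB → 41.9 dB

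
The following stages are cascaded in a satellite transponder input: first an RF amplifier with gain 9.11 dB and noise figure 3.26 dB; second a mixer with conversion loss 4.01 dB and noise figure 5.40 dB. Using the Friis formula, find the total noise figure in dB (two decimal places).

Convert to linear (a loss of L dB is a gain of −L dB): F_i = 10^(NF_i/10), G_i = 10^(G_i,dB/10)
  Stage 1: F_1 = 10^(3.26/10) = 2.118, G_1 = 10^(9.11/10) = 8.147
  Stage 2: F_2 = 10^(5.40/10) = 3.467, G_2 = 10^(−4.01/10) = 0.3972
Friis cascade:
  F = 2.118 + (3.467 − 1)/8.147 = 2.421
NF = 10 log₁₀(2.421) = 3.84 dB

3.84 dB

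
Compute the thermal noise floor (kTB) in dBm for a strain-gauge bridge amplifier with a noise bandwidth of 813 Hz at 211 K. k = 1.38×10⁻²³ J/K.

−146.3 dBm

P_n = kTB = 1.38×10⁻²³ × 211 × 8.13×10² = 2.37×10⁻¹⁸ W
In dBm: 10 log₁₀(2.37×10⁻¹⁸ / 10⁻³) = −146.3 dBm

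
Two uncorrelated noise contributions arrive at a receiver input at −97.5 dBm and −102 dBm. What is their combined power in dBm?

Convert to linear, add, convert back:
P₁ = 1.78×10⁻¹³ W, P₂ = 6.31×10⁻¹⁴ W
P_tot = 2.41×10⁻¹³ W → 10 log₁₀(P_tot / 10⁻³) = −96.2 dBm

−96.2 dBm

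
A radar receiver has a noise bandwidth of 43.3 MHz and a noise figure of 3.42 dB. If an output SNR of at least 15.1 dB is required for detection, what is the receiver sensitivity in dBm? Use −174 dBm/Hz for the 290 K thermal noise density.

Sensitivity = −174 + 10 log₁₀(B) + NF + SNR_min
= −174 + 76.36 + 3.42 + 15.1
= −79.12 dBm → −79.1 dBm

−79.1 dBm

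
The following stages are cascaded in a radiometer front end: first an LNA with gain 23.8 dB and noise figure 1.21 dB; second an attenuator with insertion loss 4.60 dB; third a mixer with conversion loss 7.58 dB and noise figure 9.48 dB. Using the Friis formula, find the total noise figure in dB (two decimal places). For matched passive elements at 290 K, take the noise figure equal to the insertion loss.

Convert to linear (a loss of L dB is a gain of −L dB): F_i = 10^(NF_i/10), G_i = 10^(G_i,dB/10)
  Stage 1: F_1 = 10^(1.21/10) = 1.321, G_1 = 10^(23.8/10) = 239.9
  Stage 2: F_2 = 10^(4.60/10) = 2.884, G_2 = 10^(−4.60/10) = 0.3467
  Stage 3: F_3 = 10^(9.48/10) = 8.872, G_3 = 10^(−7.58/10) = 0.1746
Friis cascade:
  F = 1.321 + (2.884 − 1)/239.9 + (8.872 − 1)/83.18 = 1.424
NF = 10 log₁₀(1.424) = 1.53 dB

1.53 dB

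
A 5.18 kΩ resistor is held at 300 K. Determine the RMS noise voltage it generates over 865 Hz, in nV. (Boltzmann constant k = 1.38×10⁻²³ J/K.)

272 nV

V_n = √(4kTRB)
4kTRB = 4 × 1.38×10⁻²³ × 300 × 5.18×10³ × 8.65×10² = 7.42×10⁻¹⁴ V²
V_n = √(7.42×10⁻¹⁴) = 2.72×10⁻⁷ V = 272 nV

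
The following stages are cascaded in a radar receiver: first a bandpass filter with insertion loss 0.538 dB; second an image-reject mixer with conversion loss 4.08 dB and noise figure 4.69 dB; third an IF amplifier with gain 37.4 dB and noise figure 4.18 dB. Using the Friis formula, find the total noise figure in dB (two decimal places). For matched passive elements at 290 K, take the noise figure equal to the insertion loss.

9.04 dB

Convert to linear (a loss of L dB is a gain of −L dB): F_i = 10^(NF_i/10), G_i = 10^(G_i,dB/10)
  Stage 1: F_1 = 10^(0.538/10) = 1.132, G_1 = 10^(−0.538/10) = 0.8835
  Stage 2: F_2 = 10^(4.69/10) = 2.944, G_2 = 10^(−4.08/10) = 0.3908
  Stage 3: F_3 = 10^(4.18/10) = 2.618, G_3 = 10^(37.4/10) = 5495
Friis cascade:
  F = 1.132 + (2.944 − 1)/0.8835 + (2.618 − 1)/0.3453 = 8.019
NF = 10 log₁₀(8.019) = 9.04 dB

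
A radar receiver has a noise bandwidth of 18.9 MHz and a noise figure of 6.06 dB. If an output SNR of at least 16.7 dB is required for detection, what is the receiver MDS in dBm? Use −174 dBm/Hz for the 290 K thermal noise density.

Sensitivity = −174 + 10 log₁₀(B) + NF + SNR_min
= −174 + 72.76 + 6.06 + 16.7
= −78.48 dBm → −78.5 dBm

−78.5 dBm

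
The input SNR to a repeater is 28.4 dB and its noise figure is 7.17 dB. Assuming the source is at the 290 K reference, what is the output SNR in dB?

21.23 dB

By definition F = SNR_in/SNR_out, so in dB: SNR_out = SNR_in − NF
SNR_out = 28.4 − 7.17 = 21.23 dB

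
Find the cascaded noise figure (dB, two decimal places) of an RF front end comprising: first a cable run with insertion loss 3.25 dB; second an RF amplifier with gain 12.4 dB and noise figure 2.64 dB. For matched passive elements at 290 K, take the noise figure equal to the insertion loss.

Convert to linear (a loss of L dB is a gain of −L dB): F_i = 10^(NF_i/10), G_i = 10^(G_i,dB/10)
  Stage 1: F_1 = 10^(3.25/10) = 2.113, G_1 = 10^(−3.25/10) = 0.4732
  Stage 2: F_2 = 10^(2.64/10) = 1.837, G_2 = 10^(12.4/10) = 17.38
Friis cascade:
  F = 2.113 + (1.837 − 1)/0.4732 = 3.882
NF = 10 log₁₀(3.882) = 5.89 dB

5.89 dB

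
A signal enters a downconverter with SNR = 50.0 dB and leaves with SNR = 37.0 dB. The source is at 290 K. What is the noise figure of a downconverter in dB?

13.0 dB

NF (dB) = SNR_in(dB) − SNR_out(dB) when the source is at T₀
NF = 50.0 − 37.0 = 13.0 dB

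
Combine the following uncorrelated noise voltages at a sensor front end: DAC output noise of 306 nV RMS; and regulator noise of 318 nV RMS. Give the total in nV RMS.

Uncorrelated sources add in power (mean-square): V_tot = √(ΣV_i²)
V_tot = √[(3.06×10⁻⁷)² + (3.18×10⁻⁷)²] = 4.41×10⁻⁷ V = 441 nV

441 nV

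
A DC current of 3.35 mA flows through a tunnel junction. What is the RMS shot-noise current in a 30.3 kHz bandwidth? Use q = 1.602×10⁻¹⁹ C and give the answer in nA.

5.70 nA

I_n = √(2qI·B)
2qI·B = 2 × 1.602×10⁻¹⁹ × 3.35×10⁻³ × 3.03×10⁴ = 3.25×10⁻¹⁷ A²
I_n = √(3.25×10⁻¹⁷) = 5.70×10⁻⁹ A = 5.70 nA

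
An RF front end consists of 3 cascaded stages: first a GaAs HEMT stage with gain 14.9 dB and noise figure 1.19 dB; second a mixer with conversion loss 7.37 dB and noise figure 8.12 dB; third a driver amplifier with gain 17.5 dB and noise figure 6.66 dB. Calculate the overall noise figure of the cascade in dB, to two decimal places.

3.29 dB

Convert to linear (a loss of L dB is a gain of −L dB): F_i = 10^(NF_i/10), G_i = 10^(G_i,dB/10)
  Stage 1: F_1 = 10^(1.19/10) = 1.315, G_1 = 10^(14.9/10) = 30.90
  Stage 2: F_2 = 10^(8.12/10) = 6.486, G_2 = 10^(−7.37/10) = 0.1832
  Stage 3: F_3 = 10^(6.66/10) = 4.634, G_3 = 10^(17.5/10) = 56.23
Friis cascade:
  F = 1.315 + (6.486 − 1)/30.90 + (4.634 − 1)/5.662 = 2.135
NF = 10 log₁₀(2.135) = 3.29 dB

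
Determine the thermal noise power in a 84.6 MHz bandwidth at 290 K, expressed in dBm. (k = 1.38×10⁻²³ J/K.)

P_n = kTB = 1.38×10⁻²³ × 290 × 8.46×10⁷ = 3.39×10⁻¹³ W
In dBm: 10 log₁₀(3.39×10⁻¹³ / 10⁻³) = −94.7 dBm

−94.7 dBm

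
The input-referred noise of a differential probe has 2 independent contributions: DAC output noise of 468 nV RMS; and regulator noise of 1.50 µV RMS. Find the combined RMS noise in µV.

1.57 µV

Uncorrelated sources add in power (mean-square): V_tot = √(ΣV_i²)
V_tot = √[(4.68×10⁻⁷)² + (1.50×10⁻⁶)²] = 1.57×10⁻⁶ V = 1.57 µV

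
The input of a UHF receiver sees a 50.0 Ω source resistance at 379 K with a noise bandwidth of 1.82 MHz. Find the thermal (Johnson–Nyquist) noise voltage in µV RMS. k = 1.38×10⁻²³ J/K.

1.38 µV

V_n = √(4kTRB)
4kTRB = 4 × 1.38×10⁻²³ × 379 × 5.00×10¹ × 1.82×10⁶ = 1.90×10⁻¹² V²
V_n = √(1.90×10⁻¹²) = 1.38×10⁻⁶ V = 1.38 µV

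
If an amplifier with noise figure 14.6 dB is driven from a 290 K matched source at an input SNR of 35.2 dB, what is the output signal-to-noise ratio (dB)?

By definition F = SNR_in/SNR_out, so in dB: SNR_out = SNR_in − NF
SNR_out = 35.2 − 14.6 = 20.6 dB

20.6 dB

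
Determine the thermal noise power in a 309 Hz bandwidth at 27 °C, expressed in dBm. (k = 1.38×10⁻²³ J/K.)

−148.9 dBm

T = 27 °C + 273.15 = 300.15 K
P_n = kTB = 1.38×10⁻²³ × 300.15 × 3.09×10² = 1.28×10⁻¹⁸ W
In dBm: 10 log₁₀(1.28×10⁻¹⁸ / 10⁻³) = −148.9 dBm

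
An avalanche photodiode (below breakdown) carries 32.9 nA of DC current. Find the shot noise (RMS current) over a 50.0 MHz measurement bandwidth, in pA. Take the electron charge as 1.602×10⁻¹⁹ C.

726 pA

I_n = √(2qI·B)
2qI·B = 2 × 1.602×10⁻¹⁹ × 3.29×10⁻⁸ × 5.00×10⁷ = 5.27×10⁻¹⁹ A²
I_n = √(5.27×10⁻¹⁹) = 7.26×10⁻¹⁰ A = 726 pA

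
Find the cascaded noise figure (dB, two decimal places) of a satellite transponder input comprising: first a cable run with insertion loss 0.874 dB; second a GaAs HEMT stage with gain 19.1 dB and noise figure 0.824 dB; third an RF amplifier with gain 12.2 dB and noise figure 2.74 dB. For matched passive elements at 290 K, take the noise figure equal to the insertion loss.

1.74 dB

Convert to linear (a loss of L dB is a gain of −L dB): F_i = 10^(NF_i/10), G_i = 10^(G_i,dB/10)
  Stage 1: F_1 = 10^(0.874/10) = 1.223, G_1 = 10^(−0.874/10) = 0.8177
  Stage 2: F_2 = 10^(0.824/10) = 1.209, G_2 = 10^(19.1/10) = 81.28
  Stage 3: F_3 = 10^(2.74/10) = 1.879, G_3 = 10^(12.2/10) = 16.60
Friis cascade:
  F = 1.223 + (1.209 − 1)/0.8177 + (1.879 − 1)/66.47 = 1.492
NF = 10 log₁₀(1.492) = 1.74 dB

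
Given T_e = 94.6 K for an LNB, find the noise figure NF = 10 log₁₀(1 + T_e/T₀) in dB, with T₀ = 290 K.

F = 1 + T_e/T₀ = 1 + 94.6/290 = 1.32621
NF = 10 log₁₀(1.32621) = 1.23 dB

1.23 dB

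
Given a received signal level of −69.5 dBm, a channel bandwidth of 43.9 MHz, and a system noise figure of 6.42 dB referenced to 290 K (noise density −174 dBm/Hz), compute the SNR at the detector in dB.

Noise floor: N = −174 + 10 log₁₀(B) + NF
10 log₁₀(4.39×10⁷) = 76.42 dB
N = −174 + 76.42 + 6.42 = −91.16 dBm
SNR = P_sig − N = −69.5 − (−91.16) = 21.66 dB → 21.7 dB

21.7 dB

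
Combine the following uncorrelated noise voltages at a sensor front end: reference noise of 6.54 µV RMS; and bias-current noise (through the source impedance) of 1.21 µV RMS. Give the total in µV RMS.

6.65 µV

Uncorrelated sources add in power (mean-square): V_tot = √(ΣV_i²)
V_tot = √[(6.54×10⁻⁶)² + (1.21×10⁻⁶)²] = 6.65×10⁻⁶ V = 6.65 µV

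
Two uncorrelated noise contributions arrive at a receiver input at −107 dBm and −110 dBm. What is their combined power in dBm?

Convert to linear, add, convert back:
P₁ = 2.00×10⁻¹⁴ W, P₂ = 1.00×10⁻¹⁴ W
P_tot = 3.00×10⁻¹⁴ W → 10 log₁₀(P_tot / 10⁻³) = −105.2 dBm

−105.2 dBm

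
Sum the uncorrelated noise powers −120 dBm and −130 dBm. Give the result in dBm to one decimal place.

−119.6 dBm

Convert to linear, add, convert back:
P₁ = 1.00×10⁻¹⁵ W, P₂ = 1.00×10⁻¹⁶ W
P_tot = 1.10×10⁻¹⁵ W → 10 log₁₀(P_tot / 10⁻³) = −119.6 dBm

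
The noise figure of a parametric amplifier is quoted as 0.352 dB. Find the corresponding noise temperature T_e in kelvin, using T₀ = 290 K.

F = 10^(0.352/10) = 1.08443
T_e = (F − 1)·T₀ = (1.08443 − 1) × 290 = 24.5 K

24.5 K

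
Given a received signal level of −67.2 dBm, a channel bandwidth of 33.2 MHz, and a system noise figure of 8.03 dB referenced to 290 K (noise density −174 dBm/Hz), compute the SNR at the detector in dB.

23.6 dB

Noise floor: N = −174 + 10 log₁₀(B) + NF
10 log₁₀(3.32×10⁷) = 75.21 dB
N = −174 + 75.21 + 8.03 = −90.76 dBm
SNR = P_sig − N = −67.2 − (−90.76) = 23.56 dB → 23.6 dB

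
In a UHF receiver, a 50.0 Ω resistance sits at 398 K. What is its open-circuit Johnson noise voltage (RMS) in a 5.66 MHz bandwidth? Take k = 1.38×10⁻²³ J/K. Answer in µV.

2.49 µV

V_n = √(4kTRB)
4kTRB = 4 × 1.38×10⁻²³ × 398 × 5.00×10¹ × 5.66×10⁶ = 6.22×10⁻¹² V²
V_n = √(6.22×10⁻¹²) = 2.49×10⁻⁶ V = 2.49 µV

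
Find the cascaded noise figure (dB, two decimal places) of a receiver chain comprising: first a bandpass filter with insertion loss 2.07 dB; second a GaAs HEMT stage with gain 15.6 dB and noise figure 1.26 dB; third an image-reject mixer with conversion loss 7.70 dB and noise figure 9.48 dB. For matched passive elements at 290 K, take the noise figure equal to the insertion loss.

3.98 dB

Convert to linear (a loss of L dB is a gain of −L dB): F_i = 10^(NF_i/10), G_i = 10^(G_i,dB/10)
  Stage 1: F_1 = 10^(2.07/10) = 1.611, G_1 = 10^(−2.07/10) = 0.6209
  Stage 2: F_2 = 10^(1.26/10) = 1.337, G_2 = 10^(15.6/10) = 36.31
  Stage 3: F_3 = 10^(9.48/10) = 8.872, G_3 = 10^(−7.70/10) = 0.1698
Friis cascade:
  F = 1.611 + (1.337 − 1)/0.6209 + (8.872 − 1)/22.54 = 2.502
NF = 10 log₁₀(2.502) = 3.98 dB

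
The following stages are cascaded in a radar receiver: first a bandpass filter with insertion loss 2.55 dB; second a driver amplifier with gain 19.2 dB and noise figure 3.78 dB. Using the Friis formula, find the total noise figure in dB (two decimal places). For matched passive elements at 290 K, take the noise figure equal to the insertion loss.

6.33 dB

Convert to linear (a loss of L dB is a gain of −L dB): F_i = 10^(NF_i/10), G_i = 10^(G_i,dB/10)
  Stage 1: F_1 = 10^(2.55/10) = 1.799, G_1 = 10^(−2.55/10) = 0.5559
  Stage 2: F_2 = 10^(3.78/10) = 2.388, G_2 = 10^(19.2/10) = 83.18
Friis cascade:
  F = 1.799 + (2.388 − 1)/0.5559 = 4.295
NF = 10 log₁₀(4.295) = 6.33 dB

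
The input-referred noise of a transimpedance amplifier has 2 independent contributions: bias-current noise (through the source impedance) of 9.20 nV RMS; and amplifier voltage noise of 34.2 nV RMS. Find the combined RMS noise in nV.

35.4 nV

Uncorrelated sources add in power (mean-square): V_tot = √(ΣV_i²)
V_tot = √[(9.20×10⁻⁹)² + (3.42×10⁻⁸)²] = 3.54×10⁻⁸ V = 35.4 nV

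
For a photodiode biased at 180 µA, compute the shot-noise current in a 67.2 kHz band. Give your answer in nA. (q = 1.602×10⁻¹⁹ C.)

I_n = √(2qI·B)
2qI·B = 2 × 1.602×10⁻¹⁹ × 1.80×10⁻⁴ × 6.72×10⁴ = 3.88×10⁻¹⁸ A²
I_n = √(3.88×10⁻¹⁸) = 1.97×10⁻⁹ A = 1.97 nA

1.97 nA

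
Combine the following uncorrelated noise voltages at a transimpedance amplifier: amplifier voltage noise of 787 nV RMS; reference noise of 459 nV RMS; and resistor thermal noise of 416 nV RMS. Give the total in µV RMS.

Uncorrelated sources add in power (mean-square): V_tot = √(ΣV_i²)
V_tot = √[(7.87×10⁻⁷)² + (4.59×10⁻⁷)² + (4.16×10⁻⁷)²] = 1.00×10⁻⁶ V = 1.00 µV

1.00 µV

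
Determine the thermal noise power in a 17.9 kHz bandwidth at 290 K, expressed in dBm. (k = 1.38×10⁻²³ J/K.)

−131.4 dBm

P_n = kTB = 1.38×10⁻²³ × 290 × 1.79×10⁴ = 7.16×10⁻¹⁷ W
In dBm: 10 log₁₀(7.16×10⁻¹⁷ / 10⁻³) = −131.4 dBm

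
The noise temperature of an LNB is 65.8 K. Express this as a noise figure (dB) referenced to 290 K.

0.888 dB

F = 1 + T_e/T₀ = 1 + 65.8/290 = 1.2269
NF = 10 log₁₀(1.2269) = 0.888 dB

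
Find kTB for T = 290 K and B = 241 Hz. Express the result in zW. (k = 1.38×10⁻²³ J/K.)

P_n = kTB = 1.38×10⁻²³ × 290 × 2.41×10² = 9.64×10⁻¹⁹ W = 964 zW

964 zW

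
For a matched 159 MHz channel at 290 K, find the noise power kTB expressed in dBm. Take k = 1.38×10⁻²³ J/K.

P_n = kTB = 1.38×10⁻²³ × 290 × 1.59×10⁸ = 6.36×10⁻¹³ W
In dBm: 10 log₁₀(6.36×10⁻¹³ / 10⁻³) = −92.0 dBm

−92.0 dBm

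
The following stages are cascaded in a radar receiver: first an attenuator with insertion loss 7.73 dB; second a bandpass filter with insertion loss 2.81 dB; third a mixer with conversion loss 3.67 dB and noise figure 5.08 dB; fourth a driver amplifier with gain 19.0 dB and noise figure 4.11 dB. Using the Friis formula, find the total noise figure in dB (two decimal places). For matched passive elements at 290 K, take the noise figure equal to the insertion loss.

Convert to linear (a loss of L dB is a gain of −L dB): F_i = 10^(NF_i/10), G_i = 10^(G_i,dB/10)
  Stage 1: F_1 = 10^(7.73/10) = 5.929, G_1 = 10^(−7.73/10) = 0.1687
  Stage 2: F_2 = 10^(2.81/10) = 1.910, G_2 = 10^(−2.81/10) = 0.5236
  Stage 3: F_3 = 10^(5.08/10) = 3.221, G_3 = 10^(−3.67/10) = 0.4295
  Stage 4: F_4 = 10^(4.11/10) = 2.576, G_4 = 10^(19.0/10) = 79.43
Friis cascade:
  F = 5.929 + (1.910 − 1)/0.1687 + (3.221 − 1)/0.08831 + (2.576 − 1)/0.03793 = 78.03
NF = 10 log₁₀(78.03) = 18.92 dB

18.92 dB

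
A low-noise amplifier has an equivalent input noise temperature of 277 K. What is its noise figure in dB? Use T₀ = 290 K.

2.91 dB

F = 1 + T_e/T₀ = 1 + 277/290 = 1.95517
NF = 10 log₁₀(1.95517) = 2.91 dB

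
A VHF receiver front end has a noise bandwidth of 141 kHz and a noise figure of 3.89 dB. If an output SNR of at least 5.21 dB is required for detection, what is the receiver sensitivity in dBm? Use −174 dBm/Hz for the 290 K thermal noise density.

Sensitivity = −174 + 10 log₁₀(B) + NF + SNR_min
= −174 + 51.49 + 3.89 + 5.21
= −113.41 dBm → −113.4 dBm

−113.4 dBm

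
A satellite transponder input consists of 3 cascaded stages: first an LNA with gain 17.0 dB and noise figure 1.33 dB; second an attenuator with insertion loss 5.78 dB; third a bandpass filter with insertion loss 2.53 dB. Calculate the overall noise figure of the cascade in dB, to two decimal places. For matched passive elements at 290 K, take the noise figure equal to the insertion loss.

Convert to linear (a loss of L dB is a gain of −L dB): F_i = 10^(NF_i/10), G_i = 10^(G_i,dB/10)
  Stage 1: F_1 = 10^(1.33/10) = 1.358, G_1 = 10^(17.0/10) = 50.12
  Stage 2: F_2 = 10^(5.78/10) = 3.784, G_2 = 10^(−5.78/10) = 0.2642
  Stage 3: F_3 = 10^(2.53/10) = 1.791, G_3 = 10^(−2.53/10) = 0.5585
Friis cascade:
  F = 1.358 + (3.784 − 1)/50.12 + (1.791 − 1)/13.24 = 1.474
NF = 10 log₁₀(1.474) = 1.68 dB

1.68 dB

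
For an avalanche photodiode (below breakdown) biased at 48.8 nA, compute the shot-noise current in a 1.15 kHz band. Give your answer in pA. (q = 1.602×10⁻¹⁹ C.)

I_n = √(2qI·B)
2qI·B = 2 × 1.602×10⁻¹⁹ × 4.88×10⁻⁸ × 1.15×10³ = 1.80×10⁻²³ A²
I_n = √(1.80×10⁻²³) = 4.24×10⁻¹² A = 4.24 pA

4.24 pA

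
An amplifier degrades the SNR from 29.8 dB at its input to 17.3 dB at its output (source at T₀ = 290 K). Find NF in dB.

NF (dB) = SNR_in(dB) − SNR_out(dB) when the source is at T₀
NF = 29.8 − 17.3 = 12.5 dB

12.5 dB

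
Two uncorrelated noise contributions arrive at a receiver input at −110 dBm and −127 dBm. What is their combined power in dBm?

−109.9 dBm

Convert to linear, add, convert back:
P₁ = 1.00×10⁻¹⁴ W, P₂ = 2.00×10⁻¹⁶ W
P_tot = 1.02×10⁻¹⁴ W → 10 log₁₀(P_tot / 10⁻³) = −109.9 dBm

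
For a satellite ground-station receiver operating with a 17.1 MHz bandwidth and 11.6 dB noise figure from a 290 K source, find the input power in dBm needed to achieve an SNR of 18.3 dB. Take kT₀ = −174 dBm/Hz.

−71.8 dBm

Sensitivity = −174 + 10 log₁₀(B) + NF + SNR_min
= −174 + 72.33 + 11.6 + 18.3
= −71.77 dBm → −71.8 dBm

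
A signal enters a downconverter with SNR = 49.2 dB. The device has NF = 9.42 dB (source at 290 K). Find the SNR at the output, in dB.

By definition F = SNR_in/SNR_out, so in dB: SNR_out = SNR_in − NF
SNR_out = 49.2 − 9.42 = 39.78 dB

39.78 dB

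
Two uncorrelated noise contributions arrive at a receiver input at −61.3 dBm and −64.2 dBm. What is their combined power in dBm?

Convert to linear, add, convert back:
P₁ = 7.41×10⁻¹⁰ W, P₂ = 3.80×10⁻¹⁰ W
P_tot = 1.12×10⁻⁹ W → 10 log₁₀(P_tot / 10⁻³) = −59.5 dBm

−59.5 dBm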